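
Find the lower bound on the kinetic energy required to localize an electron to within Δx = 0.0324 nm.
9.073 eV

Localizing a particle requires giving it sufficient momentum uncertainty:

1. From uncertainty principle: Δp ≥ ℏ/(2Δx)
   Δp_min = (1.055e-34 J·s) / (2 × 3.240e-11 m)
   Δp_min = 1.627e-24 kg·m/s

2. This momentum uncertainty corresponds to kinetic energy:
   KE ≈ (Δp)²/(2m) = (1.627e-24)²/(2 × 9.109e-31 kg)
   KE = 1.454e-18 J = 9.073 eV

Tighter localization requires more energy.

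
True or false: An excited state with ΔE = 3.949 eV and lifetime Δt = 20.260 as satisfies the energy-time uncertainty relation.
No, it violates the uncertainty relation.

Calculate the product ΔEΔt:
ΔE = 3.949 eV = 6.327e-19 J
ΔEΔt = (6.327e-19 J) × (2.026e-17 s)
ΔEΔt = 1.282e-35 J·s

Compare to the minimum allowed value ℏ/2:
ℏ/2 = 5.273e-35 J·s

Since ΔEΔt = 1.282e-35 J·s < 5.273e-35 J·s = ℏ/2,
this violates the uncertainty relation.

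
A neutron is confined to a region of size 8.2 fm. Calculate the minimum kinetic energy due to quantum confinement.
77.042 keV

Using the uncertainty principle:

1. Position uncertainty: Δx ≈ 8.200e-15 m
2. Minimum momentum uncertainty: Δp = ℏ/(2Δx) = 6.430e-21 kg·m/s
3. Minimum kinetic energy:
   KE = (Δp)²/(2m) = (6.430e-21)²/(2 × 1.675e-27 kg)
   KE = 1.234e-14 J = 77.042 keV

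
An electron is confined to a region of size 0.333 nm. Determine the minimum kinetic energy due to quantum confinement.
85.896 meV

Using the uncertainty principle:

1. Position uncertainty: Δx ≈ 3.330e-10 m
2. Minimum momentum uncertainty: Δp = ℏ/(2Δx) = 1.583e-25 kg·m/s
3. Minimum kinetic energy:
   KE = (Δp)²/(2m) = (1.583e-25)²/(2 × 9.109e-31 kg)
   KE = 1.376e-20 J = 85.896 meV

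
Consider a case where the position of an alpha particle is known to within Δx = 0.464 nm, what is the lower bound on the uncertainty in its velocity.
17.102 m/s

Using the Heisenberg uncertainty principle and Δp = mΔv:
ΔxΔp ≥ ℏ/2
Δx(mΔv) ≥ ℏ/2

The minimum uncertainty in velocity is:
Δv_min = ℏ/(2mΔx)
Δv_min = (1.055e-34 J·s) / (2 × 6.645e-27 kg × 4.640e-10 m)
Δv_min = 1.710e+01 m/s = 17.102 m/s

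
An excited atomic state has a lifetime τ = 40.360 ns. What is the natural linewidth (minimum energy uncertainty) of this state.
8.154 neV

Using the energy-time uncertainty principle:
ΔEΔt ≥ ℏ/2

The lifetime τ represents the time uncertainty Δt.
The natural linewidth (minimum energy uncertainty) is:

ΔE = ℏ/(2τ)
ΔE = (1.055e-34 J·s) / (2 × 4.036e-08 s)
ΔE = 1.306e-27 J = 8.154 neV

This natural linewidth limits the precision of spectroscopic measurements.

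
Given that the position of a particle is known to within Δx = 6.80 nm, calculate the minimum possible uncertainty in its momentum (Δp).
7.754 × 10^-27 kg·m/s

Using the Heisenberg uncertainty principle:
ΔxΔp ≥ ℏ/2

The minimum uncertainty in momentum is:
Δp_min = ℏ/(2Δx)
Δp_min = (1.055e-34 J·s) / (2 × 6.800e-09 m)
Δp_min = 7.754e-27 kg·m/s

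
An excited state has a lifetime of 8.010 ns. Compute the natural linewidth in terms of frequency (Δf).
9.935 MHz

Using the energy-time uncertainty principle and E = hf:
ΔEΔt ≥ ℏ/2
hΔf·Δt ≥ ℏ/2

The minimum frequency uncertainty is:
Δf = ℏ/(2hτ) = 1/(4πτ)
Δf = 1/(4π × 8.010e-09 s)
Δf = 9.935e+06 Hz = 9.935 MHz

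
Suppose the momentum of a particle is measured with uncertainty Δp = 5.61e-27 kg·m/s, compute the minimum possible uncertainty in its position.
9.399 nm

Using the Heisenberg uncertainty principle:
ΔxΔp ≥ ℏ/2

The minimum uncertainty in position is:
Δx_min = ℏ/(2Δp)
Δx_min = (1.055e-34 J·s) / (2 × 5.610e-27 kg·m/s)
Δx_min = 9.399e-09 m = 9.399 nm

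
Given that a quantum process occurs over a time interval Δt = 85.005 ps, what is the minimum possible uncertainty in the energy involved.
3.872 μeV

Using the energy-time uncertainty principle:
ΔEΔt ≥ ℏ/2

The minimum uncertainty in energy is:
ΔE_min = ℏ/(2Δt)
ΔE_min = (1.055e-34 J·s) / (2 × 8.500e-11 s)
ΔE_min = 6.203e-25 J = 3.872 μeV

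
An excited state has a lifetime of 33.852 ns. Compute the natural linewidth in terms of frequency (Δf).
2.351 MHz

Using the energy-time uncertainty principle and E = hf:
ΔEΔt ≥ ℏ/2
hΔf·Δt ≥ ℏ/2

The minimum frequency uncertainty is:
Δf = ℏ/(2hτ) = 1/(4πτ)
Δf = 1/(4π × 3.385e-08 s)
Δf = 2.351e+06 Hz = 2.351 MHz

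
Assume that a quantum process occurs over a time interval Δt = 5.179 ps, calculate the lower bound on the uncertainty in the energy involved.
63.546 μeV

Using the energy-time uncertainty principle:
ΔEΔt ≥ ℏ/2

The minimum uncertainty in energy is:
ΔE_min = ℏ/(2Δt)
ΔE_min = (1.055e-34 J·s) / (2 × 5.179e-12 s)
ΔE_min = 1.018e-23 J = 63.546 μeV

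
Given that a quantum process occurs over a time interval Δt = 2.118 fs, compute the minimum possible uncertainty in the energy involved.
155.385 meV

Using the energy-time uncertainty principle:
ΔEΔt ≥ ℏ/2

The minimum uncertainty in energy is:
ΔE_min = ℏ/(2Δt)
ΔE_min = (1.055e-34 J·s) / (2 × 2.118e-15 s)
ΔE_min = 2.490e-20 J = 155.385 meV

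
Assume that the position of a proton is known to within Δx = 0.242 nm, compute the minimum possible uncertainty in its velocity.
130.267 m/s

Using the Heisenberg uncertainty principle and Δp = mΔv:
ΔxΔp ≥ ℏ/2
Δx(mΔv) ≥ ℏ/2

The minimum uncertainty in velocity is:
Δv_min = ℏ/(2mΔx)
Δv_min = (1.055e-34 J·s) / (2 × 1.673e-27 kg × 2.420e-10 m)
Δv_min = 1.303e+02 m/s = 130.267 m/s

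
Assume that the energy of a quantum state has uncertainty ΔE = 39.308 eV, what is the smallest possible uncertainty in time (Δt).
8.372 as

Using the energy-time uncertainty principle:
ΔEΔt ≥ ℏ/2

The minimum uncertainty in time is:
Δt_min = ℏ/(2ΔE)
Δt_min = (1.055e-34 J·s) / (2 × 6.298e-18 J)
Δt_min = 8.372e-18 s = 8.372 as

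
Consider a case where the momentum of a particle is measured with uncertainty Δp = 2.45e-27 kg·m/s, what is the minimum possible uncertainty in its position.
21.522 nm

Using the Heisenberg uncertainty principle:
ΔxΔp ≥ ℏ/2

The minimum uncertainty in position is:
Δx_min = ℏ/(2Δp)
Δx_min = (1.055e-34 J·s) / (2 × 2.450e-27 kg·m/s)
Δx_min = 2.152e-08 m = 21.522 nm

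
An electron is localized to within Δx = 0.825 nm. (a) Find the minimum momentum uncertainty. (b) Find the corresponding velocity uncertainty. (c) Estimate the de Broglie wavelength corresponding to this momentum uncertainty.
(a) Δp_min = 6.391 × 10^-26 kg·m/s
(b) Δv_min = 70.162 km/s
(c) λ_dB = 10.367 nm

Step-by-step:

(a) From the uncertainty principle:
Δp_min = ℏ/(2Δx) = (1.055e-34 J·s)/(2 × 8.250e-10 m) = 6.391e-26 kg·m/s

(b) The velocity uncertainty:
Δv = Δp/m = (6.391e-26 kg·m/s)/(9.109e-31 kg) = 7.016e+04 m/s = 70.162 km/s

(c) The de Broglie wavelength for this momentum:
λ = h/p = (6.626e-34 J·s)/(6.391e-26 kg·m/s) = 1.037e-08 m = 10.367 nm

Note: The de Broglie wavelength is comparable to the localization size, as expected from wave-particle duality.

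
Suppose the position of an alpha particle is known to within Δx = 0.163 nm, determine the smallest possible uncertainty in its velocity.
48.684 m/s

Using the Heisenberg uncertainty principle and Δp = mΔv:
ΔxΔp ≥ ℏ/2
Δx(mΔv) ≥ ℏ/2

The minimum uncertainty in velocity is:
Δv_min = ℏ/(2mΔx)
Δv_min = (1.055e-34 J·s) / (2 × 6.645e-27 kg × 1.630e-10 m)
Δv_min = 4.868e+01 m/s = 48.684 m/s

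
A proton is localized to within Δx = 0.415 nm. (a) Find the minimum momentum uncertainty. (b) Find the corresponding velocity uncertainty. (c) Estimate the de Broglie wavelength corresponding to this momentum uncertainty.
(a) Δp_min = 1.271 × 10^-25 kg·m/s
(b) Δv_min = 75.963 m/s
(c) λ_dB = 5.215 nm

Step-by-step:

(a) From the uncertainty principle:
Δp_min = ℏ/(2Δx) = (1.055e-34 J·s)/(2 × 4.150e-10 m) = 1.271e-25 kg·m/s

(b) The velocity uncertainty:
Δv = Δp/m = (1.271e-25 kg·m/s)/(1.673e-27 kg) = 7.596e+01 m/s = 75.963 m/s

(c) The de Broglie wavelength for this momentum:
λ = h/p = (6.626e-34 J·s)/(1.271e-25 kg·m/s) = 5.215e-09 m = 5.215 nm

Note: The de Broglie wavelength is comparable to the localization size, as expected from wave-particle duality.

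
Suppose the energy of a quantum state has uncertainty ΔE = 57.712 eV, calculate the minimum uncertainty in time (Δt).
5.703 as

Using the energy-time uncertainty principle:
ΔEΔt ≥ ℏ/2

The minimum uncertainty in time is:
Δt_min = ℏ/(2ΔE)
Δt_min = (1.055e-34 J·s) / (2 × 9.246e-18 J)
Δt_min = 5.703e-18 s = 5.703 as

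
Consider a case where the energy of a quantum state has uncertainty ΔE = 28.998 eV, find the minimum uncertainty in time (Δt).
11.349 as

Using the energy-time uncertainty principle:
ΔEΔt ≥ ℏ/2

The minimum uncertainty in time is:
Δt_min = ℏ/(2ΔE)
Δt_min = (1.055e-34 J·s) / (2 × 4.646e-18 J)
Δt_min = 1.135e-17 s = 11.349 as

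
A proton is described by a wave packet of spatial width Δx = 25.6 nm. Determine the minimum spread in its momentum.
2.060 × 10^-27 kg·m/s

For a wave packet, the spatial width Δx and momentum spread Δp are related by the uncertainty principle:
ΔxΔp ≥ ℏ/2

The minimum momentum spread is:
Δp_min = ℏ/(2Δx)
Δp_min = (1.055e-34 J·s) / (2 × 2.560e-08 m)
Δp_min = 2.060e-27 kg·m/s

A wave packet cannot have both a well-defined position and well-defined momentum.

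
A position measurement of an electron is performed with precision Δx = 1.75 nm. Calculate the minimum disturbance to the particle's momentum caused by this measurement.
3.013 × 10^-26 kg·m/s

The uncertainty principle implies that measuring position disturbs momentum:
ΔxΔp ≥ ℏ/2

When we measure position with precision Δx, we necessarily introduce a momentum uncertainty:
Δp ≥ ℏ/(2Δx)
Δp_min = (1.055e-34 J·s) / (2 × 1.750e-09 m)
Δp_min = 3.013e-26 kg·m/s

The more precisely we measure position, the greater the momentum disturbance.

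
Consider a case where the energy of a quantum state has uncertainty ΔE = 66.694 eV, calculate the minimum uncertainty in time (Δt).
4.935 as

Using the energy-time uncertainty principle:
ΔEΔt ≥ ℏ/2

The minimum uncertainty in time is:
Δt_min = ℏ/(2ΔE)
Δt_min = (1.055e-34 J·s) / (2 × 1.069e-17 J)
Δt_min = 4.935e-18 s = 4.935 as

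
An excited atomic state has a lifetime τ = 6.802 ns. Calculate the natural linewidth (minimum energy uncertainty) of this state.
48.384 neV

Using the energy-time uncertainty principle:
ΔEΔt ≥ ℏ/2

The lifetime τ represents the time uncertainty Δt.
The natural linewidth (minimum energy uncertainty) is:

ΔE = ℏ/(2τ)
ΔE = (1.055e-34 J·s) / (2 × 6.802e-09 s)
ΔE = 7.752e-27 J = 48.384 neV

This natural linewidth limits the precision of spectroscopic measurements.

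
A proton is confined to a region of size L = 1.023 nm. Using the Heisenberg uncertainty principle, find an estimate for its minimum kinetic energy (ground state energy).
4.957 μeV

Using the uncertainty principle to estimate ground state energy:

1. The position uncertainty is approximately the confinement size:
   Δx ≈ L = 1.023e-09 m

2. From ΔxΔp ≥ ℏ/2, the minimum momentum uncertainty is:
   Δp ≈ ℏ/(2L) = 5.154e-26 kg·m/s

3. The kinetic energy is approximately:
   KE ≈ (Δp)²/(2m) = (5.154e-26)²/(2 × 1.673e-27 kg)
   KE ≈ 7.942e-25 J = 4.957 μeV

This is an order-of-magnitude estimate of the ground state energy.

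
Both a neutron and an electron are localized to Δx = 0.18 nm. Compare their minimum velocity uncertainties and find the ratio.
The electron has the larger minimum velocity uncertainty, by a ratio of 1838.7.

For both particles, Δp_min = ℏ/(2Δx) = 2.929e-25 kg·m/s (same for both).

The velocity uncertainty is Δv = Δp/m:
- neutron: Δv = 2.929e-25 / 1.675e-27 = 1.749e+02 m/s = 174.895 m/s
- electron: Δv = 2.929e-25 / 9.109e-31 = 3.216e+05 m/s = 321.577 km/s

Ratio: 3.216e+05 / 1.749e+02 = 1838.7

The lighter particle has larger velocity uncertainty because Δv ∝ 1/m.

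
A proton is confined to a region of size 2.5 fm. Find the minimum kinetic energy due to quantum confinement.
829.992 keV

Using the uncertainty principle:

1. Position uncertainty: Δx ≈ 2.500e-15 m
2. Minimum momentum uncertainty: Δp = ℏ/(2Δx) = 2.109e-20 kg·m/s
3. Minimum kinetic energy:
   KE = (Δp)²/(2m) = (2.109e-20)²/(2 × 1.673e-27 kg)
   KE = 1.330e-13 J = 829.992 keV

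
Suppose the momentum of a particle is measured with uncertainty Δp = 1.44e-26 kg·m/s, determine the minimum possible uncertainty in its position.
3.662 nm

Using the Heisenberg uncertainty principle:
ΔxΔp ≥ ℏ/2

The minimum uncertainty in position is:
Δx_min = ℏ/(2Δp)
Δx_min = (1.055e-34 J·s) / (2 × 1.440e-26 kg·m/s)
Δx_min = 3.662e-09 m = 3.662 nm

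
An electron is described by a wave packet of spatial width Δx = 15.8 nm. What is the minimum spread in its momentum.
3.337 × 10^-27 kg·m/s

For a wave packet, the spatial width Δx and momentum spread Δp are related by the uncertainty principle:
ΔxΔp ≥ ℏ/2

The minimum momentum spread is:
Δp_min = ℏ/(2Δx)
Δp_min = (1.055e-34 J·s) / (2 × 1.580e-08 m)
Δp_min = 3.337e-27 kg·m/s

A wave packet cannot have both a well-defined position and well-defined momentum.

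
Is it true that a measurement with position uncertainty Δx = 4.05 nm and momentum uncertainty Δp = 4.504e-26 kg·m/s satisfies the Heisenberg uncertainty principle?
Yes, it satisfies the uncertainty principle.

Calculate the product ΔxΔp:
ΔxΔp = (4.050e-09 m) × (4.504e-26 kg·m/s)
ΔxΔp = 1.824e-34 J·s

Compare to the minimum allowed value ℏ/2:
ℏ/2 = 5.273e-35 J·s

Since ΔxΔp = 1.824e-34 J·s ≥ 5.273e-35 J·s = ℏ/2,
the measurement satisfies the uncertainty principle.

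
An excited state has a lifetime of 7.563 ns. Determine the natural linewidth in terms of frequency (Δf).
10.522 MHz

Using the energy-time uncertainty principle and E = hf:
ΔEΔt ≥ ℏ/2
hΔf·Δt ≥ ℏ/2

The minimum frequency uncertainty is:
Δf = ℏ/(2hτ) = 1/(4πτ)
Δf = 1/(4π × 7.563e-09 s)
Δf = 1.052e+07 Hz = 10.522 MHz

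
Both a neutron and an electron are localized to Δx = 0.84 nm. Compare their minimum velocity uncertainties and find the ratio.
The electron has the larger minimum velocity uncertainty, by a ratio of 1838.7.

For both particles, Δp_min = ℏ/(2Δx) = 6.277e-26 kg·m/s (same for both).

The velocity uncertainty is Δv = Δp/m:
- neutron: Δv = 6.277e-26 / 1.675e-27 = 3.748e+01 m/s = 37.478 m/s
- electron: Δv = 6.277e-26 / 9.109e-31 = 6.891e+04 m/s = 68.909 km/s

Ratio: 6.891e+04 / 3.748e+01 = 1838.7

The lighter particle has larger velocity uncertainty because Δv ∝ 1/m.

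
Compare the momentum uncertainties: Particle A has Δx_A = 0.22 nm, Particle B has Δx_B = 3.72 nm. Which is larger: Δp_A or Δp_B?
Particle A has the larger minimum momentum uncertainty, by a factor of 16.91.

For each particle, the minimum momentum uncertainty is Δp_min = ℏ/(2Δx):

Particle A: Δp_A = ℏ/(2×2.200e-10 m) = 2.397e-25 kg·m/s
Particle B: Δp_B = ℏ/(2×3.720e-09 m) = 1.417e-26 kg·m/s

Ratio: Δp_A/Δp_B = 16.91

Since Δp_min ∝ 1/Δx, the particle with smaller position uncertainty (A) has larger momentum uncertainty.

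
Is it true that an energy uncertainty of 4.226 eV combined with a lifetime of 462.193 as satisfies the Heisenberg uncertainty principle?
Yes, it satisfies the uncertainty relation.

Calculate the product ΔEΔt:
ΔE = 4.226 eV = 6.771e-19 J
ΔEΔt = (6.771e-19 J) × (4.622e-16 s)
ΔEΔt = 3.129e-34 J·s

Compare to the minimum allowed value ℏ/2:
ℏ/2 = 5.273e-35 J·s

Since ΔEΔt = 3.129e-34 J·s ≥ 5.273e-35 J·s = ℏ/2,
this satisfies the uncertainty relation.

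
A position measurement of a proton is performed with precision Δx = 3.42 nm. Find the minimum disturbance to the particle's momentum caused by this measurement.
1.542 × 10^-26 kg·m/s

The uncertainty principle implies that measuring position disturbs momentum:
ΔxΔp ≥ ℏ/2

When we measure position with precision Δx, we necessarily introduce a momentum uncertainty:
Δp ≥ ℏ/(2Δx)
Δp_min = (1.055e-34 J·s) / (2 × 3.420e-09 m)
Δp_min = 1.542e-26 kg·m/s

The more precisely we measure position, the greater the momentum disturbance.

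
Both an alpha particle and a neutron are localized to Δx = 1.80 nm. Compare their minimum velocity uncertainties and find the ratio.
The neutron has the larger minimum velocity uncertainty, by a ratio of 4.0.

For both particles, Δp_min = ℏ/(2Δx) = 2.929e-26 kg·m/s (same for both).

The velocity uncertainty is Δv = Δp/m:
- alpha particle: Δv = 2.929e-26 / 6.645e-27 = 4.409e+00 m/s = 4.409 m/s
- neutron: Δv = 2.929e-26 / 1.675e-27 = 1.749e+01 m/s = 17.490 m/s

Ratio: 1.749e+01 / 4.409e+00 = 4.0

The lighter particle has larger velocity uncertainty because Δv ∝ 1/m.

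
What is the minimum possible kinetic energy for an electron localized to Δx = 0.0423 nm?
5.323 eV

Localizing a particle requires giving it sufficient momentum uncertainty:

1. From uncertainty principle: Δp ≥ ℏ/(2Δx)
   Δp_min = (1.055e-34 J·s) / (2 × 4.230e-11 m)
   Δp_min = 1.247e-24 kg·m/s

2. This momentum uncertainty corresponds to kinetic energy:
   KE ≈ (Δp)²/(2m) = (1.247e-24)²/(2 × 9.109e-31 kg)
   KE = 8.529e-19 J = 5.323 eV

Tighter localization requires more energy.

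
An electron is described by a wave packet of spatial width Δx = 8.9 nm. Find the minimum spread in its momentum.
5.925 × 10^-27 kg·m/s

For a wave packet, the spatial width Δx and momentum spread Δp are related by the uncertainty principle:
ΔxΔp ≥ ℏ/2

The minimum momentum spread is:
Δp_min = ℏ/(2Δx)
Δp_min = (1.055e-34 J·s) / (2 × 8.900e-09 m)
Δp_min = 5.925e-27 kg·m/s

A wave packet cannot have both a well-defined position and well-defined momentum.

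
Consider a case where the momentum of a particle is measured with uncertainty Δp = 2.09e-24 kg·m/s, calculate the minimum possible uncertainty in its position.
25.229 pm

Using the Heisenberg uncertainty principle:
ΔxΔp ≥ ℏ/2

The minimum uncertainty in position is:
Δx_min = ℏ/(2Δp)
Δx_min = (1.055e-34 J·s) / (2 × 2.090e-24 kg·m/s)
Δx_min = 2.523e-11 m = 25.229 pm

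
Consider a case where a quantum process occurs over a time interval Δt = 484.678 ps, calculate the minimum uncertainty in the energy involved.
679.020 neV

Using the energy-time uncertainty principle:
ΔEΔt ≥ ℏ/2

The minimum uncertainty in energy is:
ΔE_min = ℏ/(2Δt)
ΔE_min = (1.055e-34 J·s) / (2 × 4.847e-10 s)
ΔE_min = 1.088e-25 J = 679.020 neV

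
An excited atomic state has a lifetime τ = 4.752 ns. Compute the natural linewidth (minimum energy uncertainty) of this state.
69.256 neV

Using the energy-time uncertainty principle:
ΔEΔt ≥ ℏ/2

The lifetime τ represents the time uncertainty Δt.
The natural linewidth (minimum energy uncertainty) is:

ΔE = ℏ/(2τ)
ΔE = (1.055e-34 J·s) / (2 × 4.752e-09 s)
ΔE = 1.110e-26 J = 69.256 neV

This natural linewidth limits the precision of spectroscopic measurements.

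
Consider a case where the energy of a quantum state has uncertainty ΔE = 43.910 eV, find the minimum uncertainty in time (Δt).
7.495 as

Using the energy-time uncertainty principle:
ΔEΔt ≥ ℏ/2

The minimum uncertainty in time is:
Δt_min = ℏ/(2ΔE)
Δt_min = (1.055e-34 J·s) / (2 × 7.035e-18 J)
Δt_min = 7.495e-18 s = 7.495 as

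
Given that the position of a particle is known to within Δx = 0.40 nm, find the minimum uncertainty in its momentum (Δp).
1.318 × 10^-25 kg·m/s

Using the Heisenberg uncertainty principle:
ΔxΔp ≥ ℏ/2

The minimum uncertainty in momentum is:
Δp_min = ℏ/(2Δx)
Δp_min = (1.055e-34 J·s) / (2 × 4.000e-10 m)
Δp_min = 1.318e-25 kg·m/s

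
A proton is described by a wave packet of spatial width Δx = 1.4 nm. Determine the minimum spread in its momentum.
3.766 × 10^-26 kg·m/s

For a wave packet, the spatial width Δx and momentum spread Δp are related by the uncertainty principle:
ΔxΔp ≥ ℏ/2

The minimum momentum spread is:
Δp_min = ℏ/(2Δx)
Δp_min = (1.055e-34 J·s) / (2 × 1.400e-09 m)
Δp_min = 3.766e-26 kg·m/s

A wave packet cannot have both a well-defined position and well-defined momentum.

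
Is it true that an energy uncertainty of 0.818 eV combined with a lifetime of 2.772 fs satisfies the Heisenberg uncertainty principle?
Yes, it satisfies the uncertainty relation.

Calculate the product ΔEΔt:
ΔE = 0.818 eV = 1.311e-19 J
ΔEΔt = (1.311e-19 J) × (2.772e-15 s)
ΔEΔt = 3.633e-34 J·s

Compare to the minimum allowed value ℏ/2:
ℏ/2 = 5.273e-35 J·s

Since ΔEΔt = 3.633e-34 J·s ≥ 5.273e-35 J·s = ℏ/2,
this satisfies the uncertainty relation.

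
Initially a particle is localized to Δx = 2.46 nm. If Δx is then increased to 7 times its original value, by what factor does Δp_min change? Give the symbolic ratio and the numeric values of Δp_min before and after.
Original Δp_min = 2.143 × 10^-26 kg·m/s; new Δp'_min = 3.062 × 10^-27 kg·m/s; ratio Δp'_min/Δp_min = 1/7.

From the uncertainty principle ΔxΔp ≥ ℏ/2, the minimum momentum uncertainty is Δp_min = ℏ/(2Δx).

Original (Δx = 2.46 nm = 2.460e-09 m):
Δp_min = (1.055e-34 J·s)/(2 × 2.460e-09 m) = 2.143e-26 kg·m/s

When Δx → 7Δx:
Δp'_min = ℏ/(2 × 7Δx) = (1/7) × ℏ/(2Δx) = (1/7) × Δp_min
Δp'_min = 1/7 × 2.143e-26 kg·m/s = 3.062e-27 kg·m/s

Since Δp_min ∝ 1/Δx, when Δx is increased to 7 times its original value, Δp_min decreases to 1/7 of its original value.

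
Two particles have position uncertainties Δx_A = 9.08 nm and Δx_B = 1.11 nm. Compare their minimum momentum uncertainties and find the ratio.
Particle B has the larger minimum momentum uncertainty, by a factor of 8.18.

For each particle, the minimum momentum uncertainty is Δp_min = ℏ/(2Δx):

Particle A: Δp_A = ℏ/(2×9.080e-09 m) = 5.807e-27 kg·m/s
Particle B: Δp_B = ℏ/(2×1.110e-09 m) = 4.750e-26 kg·m/s

Ratio: Δp_B/Δp_A = 8.18

Since Δp_min ∝ 1/Δx, the particle with smaller position uncertainty (B) has larger momentum uncertainty.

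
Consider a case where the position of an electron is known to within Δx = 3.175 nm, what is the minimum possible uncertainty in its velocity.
18.231 km/s

Using the Heisenberg uncertainty principle and Δp = mΔv:
ΔxΔp ≥ ℏ/2
Δx(mΔv) ≥ ℏ/2

The minimum uncertainty in velocity is:
Δv_min = ℏ/(2mΔx)
Δv_min = (1.055e-34 J·s) / (2 × 9.109e-31 kg × 3.175e-09 m)
Δv_min = 1.823e+04 m/s = 18.231 km/s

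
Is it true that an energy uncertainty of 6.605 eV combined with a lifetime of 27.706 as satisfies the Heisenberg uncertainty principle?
No, it violates the uncertainty relation.

Calculate the product ΔEΔt:
ΔE = 6.605 eV = 1.058e-18 J
ΔEΔt = (1.058e-18 J) × (2.771e-17 s)
ΔEΔt = 2.932e-35 J·s

Compare to the minimum allowed value ℏ/2:
ℏ/2 = 5.273e-35 J·s

Since ΔEΔt = 2.932e-35 J·s < 5.273e-35 J·s = ℏ/2,
this violates the uncertainty relation.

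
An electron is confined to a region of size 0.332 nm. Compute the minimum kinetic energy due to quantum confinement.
86.415 meV

Using the uncertainty principle:

1. Position uncertainty: Δx ≈ 3.320e-10 m
2. Minimum momentum uncertainty: Δp = ℏ/(2Δx) = 1.588e-25 kg·m/s
3. Minimum kinetic energy:
   KE = (Δp)²/(2m) = (1.588e-25)²/(2 × 9.109e-31 kg)
   KE = 1.385e-20 J = 86.415 meV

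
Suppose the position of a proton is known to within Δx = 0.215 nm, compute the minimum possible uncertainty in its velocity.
146.626 m/s

Using the Heisenberg uncertainty principle and Δp = mΔv:
ΔxΔp ≥ ℏ/2
Δx(mΔv) ≥ ℏ/2

The minimum uncertainty in velocity is:
Δv_min = ℏ/(2mΔx)
Δv_min = (1.055e-34 J·s) / (2 × 1.673e-27 kg × 2.150e-10 m)
Δv_min = 1.466e+02 m/s = 146.626 m/s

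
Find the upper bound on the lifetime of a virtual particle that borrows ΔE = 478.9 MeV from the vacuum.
6.872 × 10^-25 s

Using the energy-time uncertainty principle:
ΔEΔt ≥ ℏ/2

For a virtual particle borrowing energy ΔE, the maximum lifetime is:
Δt_max = ℏ/(2ΔE)

Converting energy:
ΔE = 478.9 MeV = 7.673e-11 J

Δt_max = (1.055e-34 J·s) / (2 × 7.673e-11 J)
Δt_max = 6.872e-25 s = 6.872 × 10^-25 s

Virtual particles with higher borrowed energy exist for shorter times.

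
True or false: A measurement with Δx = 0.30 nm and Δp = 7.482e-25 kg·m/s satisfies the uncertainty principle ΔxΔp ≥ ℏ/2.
Yes, it satisfies the uncertainty principle.

Calculate the product ΔxΔp:
ΔxΔp = (3.000e-10 m) × (7.482e-25 kg·m/s)
ΔxΔp = 2.245e-34 J·s

Compare to the minimum allowed value ℏ/2:
ℏ/2 = 5.273e-35 J·s

Since ΔxΔp = 2.245e-34 J·s ≥ 5.273e-35 J·s = ℏ/2,
the measurement satisfies the uncertainty principle.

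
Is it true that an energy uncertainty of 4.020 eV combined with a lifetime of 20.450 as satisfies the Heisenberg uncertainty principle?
No, it violates the uncertainty relation.

Calculate the product ΔEΔt:
ΔE = 4.020 eV = 6.441e-19 J
ΔEΔt = (6.441e-19 J) × (2.045e-17 s)
ΔEΔt = 1.317e-35 J·s

Compare to the minimum allowed value ℏ/2:
ℏ/2 = 5.273e-35 J·s

Since ΔEΔt = 1.317e-35 J·s < 5.273e-35 J·s = ℏ/2,
this violates the uncertainty relation.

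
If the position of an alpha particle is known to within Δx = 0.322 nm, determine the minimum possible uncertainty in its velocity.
24.644 m/s

Using the Heisenberg uncertainty principle and Δp = mΔv:
ΔxΔp ≥ ℏ/2
Δx(mΔv) ≥ ℏ/2

The minimum uncertainty in velocity is:
Δv_min = ℏ/(2mΔx)
Δv_min = (1.055e-34 J·s) / (2 × 6.645e-27 kg × 3.220e-10 m)
Δv_min = 2.464e+01 m/s = 24.644 m/s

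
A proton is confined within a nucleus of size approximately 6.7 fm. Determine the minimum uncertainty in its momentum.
7.870 × 10^-21 kg·m/s

Using the Heisenberg uncertainty principle:
ΔxΔp ≥ ℏ/2

With Δx ≈ L = 6.700e-15 m (the confinement size):
Δp_min = ℏ/(2Δx)
Δp_min = (1.055e-34 J·s) / (2 × 6.700e-15 m)
Δp_min = 7.870e-21 kg·m/s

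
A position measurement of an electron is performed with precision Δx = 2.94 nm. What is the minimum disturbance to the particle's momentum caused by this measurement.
1.793 × 10^-26 kg·m/s

The uncertainty principle implies that measuring position disturbs momentum:
ΔxΔp ≥ ℏ/2

When we measure position with precision Δx, we necessarily introduce a momentum uncertainty:
Δp ≥ ℏ/(2Δx)
Δp_min = (1.055e-34 J·s) / (2 × 2.940e-09 m)
Δp_min = 1.793e-26 kg·m/s

The more precisely we measure position, the greater the momentum disturbance.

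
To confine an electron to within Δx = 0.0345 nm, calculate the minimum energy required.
8.002 eV

Localizing a particle requires giving it sufficient momentum uncertainty:

1. From uncertainty principle: Δp ≥ ℏ/(2Δx)
   Δp_min = (1.055e-34 J·s) / (2 × 3.450e-11 m)
   Δp_min = 1.528e-24 kg·m/s

2. This momentum uncertainty corresponds to kinetic energy:
   KE ≈ (Δp)²/(2m) = (1.528e-24)²/(2 × 9.109e-31 kg)
   KE = 1.282e-18 J = 8.002 eV

Tighter localization requires more energy.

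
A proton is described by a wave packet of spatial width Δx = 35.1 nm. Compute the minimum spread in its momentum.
1.502 × 10^-27 kg·m/s

For a wave packet, the spatial width Δx and momentum spread Δp are related by the uncertainty principle:
ΔxΔp ≥ ℏ/2

The minimum momentum spread is:
Δp_min = ℏ/(2Δx)
Δp_min = (1.055e-34 J·s) / (2 × 3.510e-08 m)
Δp_min = 1.502e-27 kg·m/s

A wave packet cannot have both a well-defined position and well-defined momentum.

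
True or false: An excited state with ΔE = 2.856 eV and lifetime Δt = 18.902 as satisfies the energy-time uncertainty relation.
No, it violates the uncertainty relation.

Calculate the product ΔEΔt:
ΔE = 2.856 eV = 4.576e-19 J
ΔEΔt = (4.576e-19 J) × (1.890e-17 s)
ΔEΔt = 8.649e-36 J·s

Compare to the minimum allowed value ℏ/2:
ℏ/2 = 5.273e-35 J·s

Since ΔEΔt = 8.649e-36 J·s < 5.273e-35 J·s = ℏ/2,
this violates the uncertainty relation.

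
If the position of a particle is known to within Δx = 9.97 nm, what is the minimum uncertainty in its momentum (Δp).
5.289 × 10^-27 kg·m/s

Using the Heisenberg uncertainty principle:
ΔxΔp ≥ ℏ/2

The minimum uncertainty in momentum is:
Δp_min = ℏ/(2Δx)
Δp_min = (1.055e-34 J·s) / (2 × 9.970e-09 m)
Δp_min = 5.289e-27 kg·m/s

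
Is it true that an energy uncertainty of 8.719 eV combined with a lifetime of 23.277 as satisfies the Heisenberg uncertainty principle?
No, it violates the uncertainty relation.

Calculate the product ΔEΔt:
ΔE = 8.719 eV = 1.397e-18 J
ΔEΔt = (1.397e-18 J) × (2.328e-17 s)
ΔEΔt = 3.252e-35 J·s

Compare to the minimum allowed value ℏ/2:
ℏ/2 = 5.273e-35 J·s

Since ΔEΔt = 3.252e-35 J·s < 5.273e-35 J·s = ℏ/2,
this violates the uncertainty relation.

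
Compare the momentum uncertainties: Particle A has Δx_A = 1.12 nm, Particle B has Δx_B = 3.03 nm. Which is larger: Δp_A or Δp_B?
Particle A has the larger minimum momentum uncertainty, by a factor of 2.71.

For each particle, the minimum momentum uncertainty is Δp_min = ℏ/(2Δx):

Particle A: Δp_A = ℏ/(2×1.120e-09 m) = 4.708e-26 kg·m/s
Particle B: Δp_B = ℏ/(2×3.030e-09 m) = 1.740e-26 kg·m/s

Ratio: Δp_A/Δp_B = 2.71

Since Δp_min ∝ 1/Δx, the particle with smaller position uncertainty (A) has larger momentum uncertainty.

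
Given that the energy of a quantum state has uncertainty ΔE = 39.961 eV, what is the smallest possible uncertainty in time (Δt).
8.236 as

Using the energy-time uncertainty principle:
ΔEΔt ≥ ℏ/2

The minimum uncertainty in time is:
Δt_min = ℏ/(2ΔE)
Δt_min = (1.055e-34 J·s) / (2 × 6.402e-18 J)
Δt_min = 8.236e-18 s = 8.236 as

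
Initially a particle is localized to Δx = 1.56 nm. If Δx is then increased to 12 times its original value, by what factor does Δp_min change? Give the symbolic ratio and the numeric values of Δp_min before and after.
Original Δp_min = 3.380 × 10^-26 kg·m/s; new Δp'_min = 2.817 × 10^-27 kg·m/s; ratio Δp'_min/Δp_min = 1/12.

From the uncertainty principle ΔxΔp ≥ ℏ/2, the minimum momentum uncertainty is Δp_min = ℏ/(2Δx).

Original (Δx = 1.56 nm = 1.560e-09 m):
Δp_min = (1.055e-34 J·s)/(2 × 1.560e-09 m) = 3.380e-26 kg·m/s

When Δx → 12Δx:
Δp'_min = ℏ/(2 × 12Δx) = (1/12) × ℏ/(2Δx) = (1/12) × Δp_min
Δp'_min = 1/12 × 3.380e-26 kg·m/s = 2.817e-27 kg·m/s

Since Δp_min ∝ 1/Δx, when Δx is increased to 12 times its original value, Δp_min decreases to 1/12 of its original value.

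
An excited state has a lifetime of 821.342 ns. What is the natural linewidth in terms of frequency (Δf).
96.887 kHz

Using the energy-time uncertainty principle and E = hf:
ΔEΔt ≥ ℏ/2
hΔf·Δt ≥ ℏ/2

The minimum frequency uncertainty is:
Δf = ℏ/(2hτ) = 1/(4πτ)
Δf = 1/(4π × 8.213e-07 s)
Δf = 9.689e+04 Hz = 96.887 kHz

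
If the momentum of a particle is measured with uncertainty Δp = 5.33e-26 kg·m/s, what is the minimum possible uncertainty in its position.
989.279 pm

Using the Heisenberg uncertainty principle:
ΔxΔp ≥ ℏ/2

The minimum uncertainty in position is:
Δx_min = ℏ/(2Δp)
Δx_min = (1.055e-34 J·s) / (2 × 5.330e-26 kg·m/s)
Δx_min = 9.893e-10 m = 989.279 pm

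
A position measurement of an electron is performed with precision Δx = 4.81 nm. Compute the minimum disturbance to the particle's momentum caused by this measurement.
1.096 × 10^-26 kg·m/s

The uncertainty principle implies that measuring position disturbs momentum:
ΔxΔp ≥ ℏ/2

When we measure position with precision Δx, we necessarily introduce a momentum uncertainty:
Δp ≥ ℏ/(2Δx)
Δp_min = (1.055e-34 J·s) / (2 × 4.810e-09 m)
Δp_min = 1.096e-26 kg·m/s

The more precisely we measure position, the greater the momentum disturbance.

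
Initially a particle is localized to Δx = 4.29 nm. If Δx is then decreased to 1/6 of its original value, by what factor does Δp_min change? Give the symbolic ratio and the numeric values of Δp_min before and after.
Original Δp_min = 1.229 × 10^-26 kg·m/s; new Δp'_min = 7.375 × 10^-26 kg·m/s; ratio Δp'_min/Δp_min = 6.

From the uncertainty principle ΔxΔp ≥ ℏ/2, the minimum momentum uncertainty is Δp_min = ℏ/(2Δx).

Original (Δx = 4.29 nm = 4.290e-09 m):
Δp_min = (1.055e-34 J·s)/(2 × 4.290e-09 m) = 1.229e-26 kg·m/s

When Δx → (1/6)Δx:
Δp'_min = ℏ/(2 × (1/6)Δx) = 6 × ℏ/(2Δx) = 6 × Δp_min
Δp'_min = 6 × 1.229e-26 kg·m/s = 7.375e-26 kg·m/s

Since Δp_min ∝ 1/Δx, when Δx is decreased to 1/6 of its original value, Δp_min increases to 6 times its original value.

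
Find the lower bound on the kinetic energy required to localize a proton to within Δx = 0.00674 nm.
114.192 meV

Localizing a particle requires giving it sufficient momentum uncertainty:

1. From uncertainty principle: Δp ≥ ℏ/(2Δx)
   Δp_min = (1.055e-34 J·s) / (2 × 6.740e-12 m)
   Δp_min = 7.823e-24 kg·m/s

2. This momentum uncertainty corresponds to kinetic energy:
   KE ≈ (Δp)²/(2m) = (7.823e-24)²/(2 × 1.673e-27 kg)
   KE = 1.830e-20 J = 114.192 meV

Tighter localization requires more energy.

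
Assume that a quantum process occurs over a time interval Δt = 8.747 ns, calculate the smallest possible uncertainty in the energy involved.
37.625 neV

Using the energy-time uncertainty principle:
ΔEΔt ≥ ℏ/2

The minimum uncertainty in energy is:
ΔE_min = ℏ/(2Δt)
ΔE_min = (1.055e-34 J·s) / (2 × 8.747e-09 s)
ΔE_min = 6.028e-27 J = 37.625 neV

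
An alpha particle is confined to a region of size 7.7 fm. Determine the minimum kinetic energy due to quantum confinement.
22.024 keV

Using the uncertainty principle:

1. Position uncertainty: Δx ≈ 7.700e-15 m
2. Minimum momentum uncertainty: Δp = ℏ/(2Δx) = 6.848e-21 kg·m/s
3. Minimum kinetic energy:
   KE = (Δp)²/(2m) = (6.848e-21)²/(2 × 6.645e-27 kg)
   KE = 3.529e-15 J = 22.024 keV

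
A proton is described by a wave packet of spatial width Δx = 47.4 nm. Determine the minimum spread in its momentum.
1.112 × 10^-27 kg·m/s

For a wave packet, the spatial width Δx and momentum spread Δp are related by the uncertainty principle:
ΔxΔp ≥ ℏ/2

The minimum momentum spread is:
Δp_min = ℏ/(2Δx)
Δp_min = (1.055e-34 J·s) / (2 × 4.740e-08 m)
Δp_min = 1.112e-27 kg·m/s

A wave packet cannot have both a well-defined position and well-defined momentum.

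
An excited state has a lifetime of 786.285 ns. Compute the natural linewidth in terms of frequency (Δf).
101.207 kHz

Using the energy-time uncertainty principle and E = hf:
ΔEΔt ≥ ℏ/2
hΔf·Δt ≥ ℏ/2

The minimum frequency uncertainty is:
Δf = ℏ/(2hτ) = 1/(4πτ)
Δf = 1/(4π × 7.863e-07 s)
Δf = 1.012e+05 Hz = 101.207 kHz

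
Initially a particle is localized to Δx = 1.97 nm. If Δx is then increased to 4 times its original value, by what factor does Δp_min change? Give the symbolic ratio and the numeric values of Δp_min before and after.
Original Δp_min = 2.677 × 10^-26 kg·m/s; new Δp'_min = 6.691 × 10^-27 kg·m/s; ratio Δp'_min/Δp_min = 1/4.

From the uncertainty principle ΔxΔp ≥ ℏ/2, the minimum momentum uncertainty is Δp_min = ℏ/(2Δx).

Original (Δx = 1.97 nm = 1.970e-09 m):
Δp_min = (1.055e-34 J·s)/(2 × 1.970e-09 m) = 2.677e-26 kg·m/s

When Δx → 4Δx:
Δp'_min = ℏ/(2 × 4Δx) = (1/4) × ℏ/(2Δx) = (1/4) × Δp_min
Δp'_min = 1/4 × 2.677e-26 kg·m/s = 6.691e-27 kg·m/s

Since Δp_min ∝ 1/Δx, when Δx is increased to 4 times its original value, Δp_min decreases to 1/4 of its original value.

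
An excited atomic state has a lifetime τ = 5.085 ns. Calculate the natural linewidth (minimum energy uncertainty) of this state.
64.721 neV

Using the energy-time uncertainty principle:
ΔEΔt ≥ ℏ/2

The lifetime τ represents the time uncertainty Δt.
The natural linewidth (minimum energy uncertainty) is:

ΔE = ℏ/(2τ)
ΔE = (1.055e-34 J·s) / (2 × 5.085e-09 s)
ΔE = 1.037e-26 J = 64.721 neV

This natural linewidth limits the precision of spectroscopic measurements.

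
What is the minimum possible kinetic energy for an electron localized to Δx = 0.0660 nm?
2.187 eV

Localizing a particle requires giving it sufficient momentum uncertainty:

1. From uncertainty principle: Δp ≥ ℏ/(2Δx)
   Δp_min = (1.055e-34 J·s) / (2 × 6.600e-11 m)
   Δp_min = 7.989e-25 kg·m/s

2. This momentum uncertainty corresponds to kinetic energy:
   KE ≈ (Δp)²/(2m) = (7.989e-25)²/(2 × 9.109e-31 kg)
   KE = 3.503e-19 J = 2.187 eV

Tighter localization requires more energy.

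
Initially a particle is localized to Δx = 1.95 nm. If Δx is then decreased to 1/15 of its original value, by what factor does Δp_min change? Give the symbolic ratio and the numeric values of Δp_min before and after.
Original Δp_min = 2.704 × 10^-26 kg·m/s; new Δp'_min = 4.056 × 10^-25 kg·m/s; ratio Δp'_min/Δp_min = 15.

From the uncertainty principle ΔxΔp ≥ ℏ/2, the minimum momentum uncertainty is Δp_min = ℏ/(2Δx).

Original (Δx = 1.95 nm = 1.950e-09 m):
Δp_min = (1.055e-34 J·s)/(2 × 1.950e-09 m) = 2.704e-26 kg·m/s

When Δx → (1/15)Δx:
Δp'_min = ℏ/(2 × (1/15)Δx) = 15 × ℏ/(2Δx) = 15 × Δp_min
Δp'_min = 15 × 2.704e-26 kg·m/s = 4.056e-25 kg·m/s

Since Δp_min ∝ 1/Δx, when Δx is decreased to 1/15 of its original value, Δp_min increases to 15 times its original value.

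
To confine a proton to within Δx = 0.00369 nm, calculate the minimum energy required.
380.979 meV

Localizing a particle requires giving it sufficient momentum uncertainty:

1. From uncertainty principle: Δp ≥ ℏ/(2Δx)
   Δp_min = (1.055e-34 J·s) / (2 × 3.690e-12 m)
   Δp_min = 1.429e-23 kg·m/s

2. This momentum uncertainty corresponds to kinetic energy:
   KE ≈ (Δp)²/(2m) = (1.429e-23)²/(2 × 1.673e-27 kg)
   KE = 6.104e-20 J = 380.979 meV

Tighter localization requires more energy.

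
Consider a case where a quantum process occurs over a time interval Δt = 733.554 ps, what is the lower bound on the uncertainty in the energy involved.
448.646 neV

Using the energy-time uncertainty principle:
ΔEΔt ≥ ℏ/2

The minimum uncertainty in energy is:
ΔE_min = ℏ/(2Δt)
ΔE_min = (1.055e-34 J·s) / (2 × 7.336e-10 s)
ΔE_min = 7.188e-26 J = 448.646 neV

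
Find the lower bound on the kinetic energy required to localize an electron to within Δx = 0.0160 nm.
37.207 eV

Localizing a particle requires giving it sufficient momentum uncertainty:

1. From uncertainty principle: Δp ≥ ℏ/(2Δx)
   Δp_min = (1.055e-34 J·s) / (2 × 1.600e-11 m)
   Δp_min = 3.296e-24 kg·m/s

2. This momentum uncertainty corresponds to kinetic energy:
   KE ≈ (Δp)²/(2m) = (3.296e-24)²/(2 × 9.109e-31 kg)
   KE = 5.961e-18 J = 37.207 eV

Tighter localization requires more energy.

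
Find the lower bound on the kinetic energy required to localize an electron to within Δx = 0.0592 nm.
2.718 eV

Localizing a particle requires giving it sufficient momentum uncertainty:

1. From uncertainty principle: Δp ≥ ℏ/(2Δx)
   Δp_min = (1.055e-34 J·s) / (2 × 5.920e-11 m)
   Δp_min = 8.907e-25 kg·m/s

2. This momentum uncertainty corresponds to kinetic energy:
   KE ≈ (Δp)²/(2m) = (8.907e-25)²/(2 × 9.109e-31 kg)
   KE = 4.354e-19 J = 2.718 eV

Tighter localization requires more energy.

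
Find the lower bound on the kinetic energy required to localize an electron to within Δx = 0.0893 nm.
1.194 eV

Localizing a particle requires giving it sufficient momentum uncertainty:

1. From uncertainty principle: Δp ≥ ℏ/(2Δx)
   Δp_min = (1.055e-34 J·s) / (2 × 8.930e-11 m)
   Δp_min = 5.905e-25 kg·m/s

2. This momentum uncertainty corresponds to kinetic energy:
   KE ≈ (Δp)²/(2m) = (5.905e-25)²/(2 × 9.109e-31 kg)
   KE = 1.914e-19 J = 1.194 eV

Tighter localization requires more energy.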